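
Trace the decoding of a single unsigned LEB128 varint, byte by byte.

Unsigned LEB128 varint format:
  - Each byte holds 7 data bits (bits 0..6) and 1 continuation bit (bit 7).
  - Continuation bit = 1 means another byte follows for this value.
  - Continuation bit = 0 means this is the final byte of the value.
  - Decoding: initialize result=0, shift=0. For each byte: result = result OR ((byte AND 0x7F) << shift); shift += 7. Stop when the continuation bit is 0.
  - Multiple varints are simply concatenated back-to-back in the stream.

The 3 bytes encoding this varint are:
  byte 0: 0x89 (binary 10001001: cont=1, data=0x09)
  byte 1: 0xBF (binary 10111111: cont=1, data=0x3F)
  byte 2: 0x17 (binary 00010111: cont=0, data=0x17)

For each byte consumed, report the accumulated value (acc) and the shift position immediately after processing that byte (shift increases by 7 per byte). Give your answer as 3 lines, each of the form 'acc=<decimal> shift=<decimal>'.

byte 0=0x89: payload=0x09=9, contrib = 9<<0 = 9; acc -> 9, shift -> 7
byte 1=0xBF: payload=0x3F=63, contrib = 63<<7 = 8064; acc -> 8073, shift -> 14
byte 2=0x17: payload=0x17=23, contrib = 23<<14 = 376832; acc -> 384905, shift -> 21

Answer: acc=9 shift=7
acc=8073 shift=14
acc=384905 shift=21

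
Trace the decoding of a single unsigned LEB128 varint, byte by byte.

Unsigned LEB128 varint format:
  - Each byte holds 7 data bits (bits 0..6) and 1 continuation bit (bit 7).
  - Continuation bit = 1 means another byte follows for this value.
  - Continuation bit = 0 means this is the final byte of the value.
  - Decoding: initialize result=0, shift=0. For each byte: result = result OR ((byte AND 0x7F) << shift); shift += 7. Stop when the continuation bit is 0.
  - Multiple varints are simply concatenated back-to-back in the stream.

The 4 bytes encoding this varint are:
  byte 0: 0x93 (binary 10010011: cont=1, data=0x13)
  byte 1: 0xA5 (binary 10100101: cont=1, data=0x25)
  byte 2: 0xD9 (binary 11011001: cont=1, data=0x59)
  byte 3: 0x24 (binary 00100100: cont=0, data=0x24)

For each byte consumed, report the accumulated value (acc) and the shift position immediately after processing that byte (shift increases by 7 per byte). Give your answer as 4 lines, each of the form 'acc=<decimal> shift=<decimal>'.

Answer: acc=19 shift=7
acc=4755 shift=14
acc=1462931 shift=21
acc=76960403 shift=28

Derivation:
byte 0=0x93: payload=0x13=19, contrib = 19<<0 = 19; acc -> 19, shift -> 7
byte 1=0xA5: payload=0x25=37, contrib = 37<<7 = 4736; acc -> 4755, shift -> 14
byte 2=0xD9: payload=0x59=89, contrib = 89<<14 = 1458176; acc -> 1462931, shift -> 21
byte 3=0x24: payload=0x24=36, contrib = 36<<21 = 75497472; acc -> 76960403, shift -> 28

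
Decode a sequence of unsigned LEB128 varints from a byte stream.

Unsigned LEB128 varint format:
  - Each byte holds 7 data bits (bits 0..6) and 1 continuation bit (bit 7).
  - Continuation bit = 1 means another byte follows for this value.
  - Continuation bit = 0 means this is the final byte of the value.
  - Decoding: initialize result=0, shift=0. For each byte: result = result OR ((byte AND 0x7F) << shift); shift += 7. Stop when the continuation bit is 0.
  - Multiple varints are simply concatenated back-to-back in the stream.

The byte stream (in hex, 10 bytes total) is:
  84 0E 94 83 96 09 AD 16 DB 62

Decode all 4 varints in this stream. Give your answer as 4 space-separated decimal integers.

  byte[0]=0x84 cont=1 payload=0x04=4: acc |= 4<<0 -> acc=4 shift=7
  byte[1]=0x0E cont=0 payload=0x0E=14: acc |= 14<<7 -> acc=1796 shift=14 [end]
Varint 1: bytes[0:2] = 84 0E -> value 1796 (2 byte(s))
  byte[2]=0x94 cont=1 payload=0x14=20: acc |= 20<<0 -> acc=20 shift=7
  byte[3]=0x83 cont=1 payload=0x03=3: acc |= 3<<7 -> acc=404 shift=14
  byte[4]=0x96 cont=1 payload=0x16=22: acc |= 22<<14 -> acc=360852 shift=21
  byte[5]=0x09 cont=0 payload=0x09=9: acc |= 9<<21 -> acc=19235220 shift=28 [end]
Varint 2: bytes[2:6] = 94 83 96 09 -> value 19235220 (4 byte(s))
  byte[6]=0xAD cont=1 payload=0x2D=45: acc |= 45<<0 -> acc=45 shift=7
  byte[7]=0x16 cont=0 payload=0x16=22: acc |= 22<<7 -> acc=2861 shift=14 [end]
Varint 3: bytes[6:8] = AD 16 -> value 2861 (2 byte(s))
  byte[8]=0xDB cont=1 payload=0x5B=91: acc |= 91<<0 -> acc=91 shift=7
  byte[9]=0x62 cont=0 payload=0x62=98: acc |= 98<<7 -> acc=12635 shift=14 [end]
Varint 4: bytes[8:10] = DB 62 -> value 12635 (2 byte(s))

Answer: 1796 19235220 2861 12635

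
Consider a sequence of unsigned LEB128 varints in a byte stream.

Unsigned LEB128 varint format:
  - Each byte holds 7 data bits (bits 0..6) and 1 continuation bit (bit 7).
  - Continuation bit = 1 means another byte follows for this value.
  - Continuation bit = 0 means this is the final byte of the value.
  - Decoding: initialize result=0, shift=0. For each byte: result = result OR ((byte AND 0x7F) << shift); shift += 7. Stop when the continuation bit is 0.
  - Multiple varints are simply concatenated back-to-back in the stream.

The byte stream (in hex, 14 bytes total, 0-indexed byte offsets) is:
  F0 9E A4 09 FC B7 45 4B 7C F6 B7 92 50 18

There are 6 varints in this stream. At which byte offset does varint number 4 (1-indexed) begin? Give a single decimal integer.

  byte[0]=0xF0 cont=1 payload=0x70=112: acc |= 112<<0 -> acc=112 shift=7
  byte[1]=0x9E cont=1 payload=0x1E=30: acc |= 30<<7 -> acc=3952 shift=14
  byte[2]=0xA4 cont=1 payload=0x24=36: acc |= 36<<14 -> acc=593776 shift=21
  byte[3]=0x09 cont=0 payload=0x09=9: acc |= 9<<21 -> acc=19468144 shift=28 [end]
Varint 1: bytes[0:4] = F0 9E A4 09 -> value 19468144 (4 byte(s))
  byte[4]=0xFC cont=1 payload=0x7C=124: acc |= 124<<0 -> acc=124 shift=7
  byte[5]=0xB7 cont=1 payload=0x37=55: acc |= 55<<7 -> acc=7164 shift=14
  byte[6]=0x45 cont=0 payload=0x45=69: acc |= 69<<14 -> acc=1137660 shift=21 [end]
Varint 2: bytes[4:7] = FC B7 45 -> value 1137660 (3 byte(s))
  byte[7]=0x4B cont=0 payload=0x4B=75: acc |= 75<<0 -> acc=75 shift=7 [end]
Varint 3: bytes[7:8] = 4B -> value 75 (1 byte(s))
  byte[8]=0x7C cont=0 payload=0x7C=124: acc |= 124<<0 -> acc=124 shift=7 [end]
Varint 4: bytes[8:9] = 7C -> value 124 (1 byte(s))
  byte[9]=0xF6 cont=1 payload=0x76=118: acc |= 118<<0 -> acc=118 shift=7
  byte[10]=0xB7 cont=1 payload=0x37=55: acc |= 55<<7 -> acc=7158 shift=14
  byte[11]=0x92 cont=1 payload=0x12=18: acc |= 18<<14 -> acc=302070 shift=21
  byte[12]=0x50 cont=0 payload=0x50=80: acc |= 80<<21 -> acc=168074230 shift=28 [end]
Varint 5: bytes[9:13] = F6 B7 92 50 -> value 168074230 (4 byte(s))
  byte[13]=0x18 cont=0 payload=0x18=24: acc |= 24<<0 -> acc=24 shift=7 [end]
Varint 6: bytes[13:14] = 18 -> value 24 (1 byte(s))

Answer: 8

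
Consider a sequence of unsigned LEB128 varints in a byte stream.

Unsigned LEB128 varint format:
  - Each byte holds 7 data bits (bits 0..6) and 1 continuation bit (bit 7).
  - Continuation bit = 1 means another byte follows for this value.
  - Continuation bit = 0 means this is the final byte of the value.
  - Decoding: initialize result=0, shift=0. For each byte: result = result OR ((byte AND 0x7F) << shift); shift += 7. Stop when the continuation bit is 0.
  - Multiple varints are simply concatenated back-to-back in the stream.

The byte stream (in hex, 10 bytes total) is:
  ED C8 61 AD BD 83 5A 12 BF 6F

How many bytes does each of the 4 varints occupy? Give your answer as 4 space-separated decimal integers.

Answer: 3 4 1 2

Derivation:
  byte[0]=0xED cont=1 payload=0x6D=109: acc |= 109<<0 -> acc=109 shift=7
  byte[1]=0xC8 cont=1 payload=0x48=72: acc |= 72<<7 -> acc=9325 shift=14
  byte[2]=0x61 cont=0 payload=0x61=97: acc |= 97<<14 -> acc=1598573 shift=21 [end]
Varint 1: bytes[0:3] = ED C8 61 -> value 1598573 (3 byte(s))
  byte[3]=0xAD cont=1 payload=0x2D=45: acc |= 45<<0 -> acc=45 shift=7
  byte[4]=0xBD cont=1 payload=0x3D=61: acc |= 61<<7 -> acc=7853 shift=14
  byte[5]=0x83 cont=1 payload=0x03=3: acc |= 3<<14 -> acc=57005 shift=21
  byte[6]=0x5A cont=0 payload=0x5A=90: acc |= 90<<21 -> acc=188800685 shift=28 [end]
Varint 2: bytes[3:7] = AD BD 83 5A -> value 188800685 (4 byte(s))
  byte[7]=0x12 cont=0 payload=0x12=18: acc |= 18<<0 -> acc=18 shift=7 [end]
Varint 3: bytes[7:8] = 12 -> value 18 (1 byte(s))
  byte[8]=0xBF cont=1 payload=0x3F=63: acc |= 63<<0 -> acc=63 shift=7
  byte[9]=0x6F cont=0 payload=0x6F=111: acc |= 111<<7 -> acc=14271 shift=14 [end]
Varint 4: bytes[8:10] = BF 6F -> value 14271 (2 byte(s))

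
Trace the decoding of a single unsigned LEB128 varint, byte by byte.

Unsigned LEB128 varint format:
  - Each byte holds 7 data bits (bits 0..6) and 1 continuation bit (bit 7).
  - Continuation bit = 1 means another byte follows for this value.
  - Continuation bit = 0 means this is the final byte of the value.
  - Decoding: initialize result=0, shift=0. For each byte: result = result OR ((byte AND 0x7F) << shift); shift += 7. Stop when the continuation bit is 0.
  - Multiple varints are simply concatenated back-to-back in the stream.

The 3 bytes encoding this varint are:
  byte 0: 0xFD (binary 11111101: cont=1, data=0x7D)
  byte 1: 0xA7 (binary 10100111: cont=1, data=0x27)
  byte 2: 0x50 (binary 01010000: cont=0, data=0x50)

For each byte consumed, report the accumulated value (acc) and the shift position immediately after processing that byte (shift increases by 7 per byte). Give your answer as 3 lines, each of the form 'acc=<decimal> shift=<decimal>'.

Answer: acc=125 shift=7
acc=5117 shift=14
acc=1315837 shift=21

Derivation:
byte 0=0xFD: payload=0x7D=125, contrib = 125<<0 = 125; acc -> 125, shift -> 7
byte 1=0xA7: payload=0x27=39, contrib = 39<<7 = 4992; acc -> 5117, shift -> 14
byte 2=0x50: payload=0x50=80, contrib = 80<<14 = 1310720; acc -> 1315837, shift -> 21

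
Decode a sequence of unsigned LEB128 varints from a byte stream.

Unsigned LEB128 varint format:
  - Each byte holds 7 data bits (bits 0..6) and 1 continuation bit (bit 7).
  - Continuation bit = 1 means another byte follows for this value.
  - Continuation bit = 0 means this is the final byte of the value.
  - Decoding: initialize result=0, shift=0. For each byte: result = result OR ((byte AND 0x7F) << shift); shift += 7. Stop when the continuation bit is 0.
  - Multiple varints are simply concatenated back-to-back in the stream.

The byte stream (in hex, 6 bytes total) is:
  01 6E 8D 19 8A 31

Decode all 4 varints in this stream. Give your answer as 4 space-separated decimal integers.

Answer: 1 110 3213 6282

Derivation:
  byte[0]=0x01 cont=0 payload=0x01=1: acc |= 1<<0 -> acc=1 shift=7 [end]
Varint 1: bytes[0:1] = 01 -> value 1 (1 byte(s))
  byte[1]=0x6E cont=0 payload=0x6E=110: acc |= 110<<0 -> acc=110 shift=7 [end]
Varint 2: bytes[1:2] = 6E -> value 110 (1 byte(s))
  byte[2]=0x8D cont=1 payload=0x0D=13: acc |= 13<<0 -> acc=13 shift=7
  byte[3]=0x19 cont=0 payload=0x19=25: acc |= 25<<7 -> acc=3213 shift=14 [end]
Varint 3: bytes[2:4] = 8D 19 -> value 3213 (2 byte(s))
  byte[4]=0x8A cont=1 payload=0x0A=10: acc |= 10<<0 -> acc=10 shift=7
  byte[5]=0x31 cont=0 payload=0x31=49: acc |= 49<<7 -> acc=6282 shift=14 [end]
Varint 4: bytes[4:6] = 8A 31 -> value 6282 (2 byte(s))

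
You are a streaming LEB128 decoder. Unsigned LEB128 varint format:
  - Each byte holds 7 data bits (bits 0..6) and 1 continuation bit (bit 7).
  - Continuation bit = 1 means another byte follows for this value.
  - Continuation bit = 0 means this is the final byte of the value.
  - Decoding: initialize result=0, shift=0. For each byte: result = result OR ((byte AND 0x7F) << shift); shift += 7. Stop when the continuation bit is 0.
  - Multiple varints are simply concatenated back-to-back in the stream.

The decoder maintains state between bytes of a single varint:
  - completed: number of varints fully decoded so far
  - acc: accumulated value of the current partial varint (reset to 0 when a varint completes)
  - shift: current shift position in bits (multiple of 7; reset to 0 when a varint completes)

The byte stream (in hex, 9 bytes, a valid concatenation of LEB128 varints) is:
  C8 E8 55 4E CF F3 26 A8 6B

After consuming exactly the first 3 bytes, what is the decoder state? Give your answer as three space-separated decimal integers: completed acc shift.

Answer: 1 0 0

Derivation:
byte[0]=0xC8 cont=1 payload=0x48: acc |= 72<<0 -> completed=0 acc=72 shift=7
byte[1]=0xE8 cont=1 payload=0x68: acc |= 104<<7 -> completed=0 acc=13384 shift=14
byte[2]=0x55 cont=0 payload=0x55: varint #1 complete (value=1406024); reset -> completed=1 acc=0 shift=0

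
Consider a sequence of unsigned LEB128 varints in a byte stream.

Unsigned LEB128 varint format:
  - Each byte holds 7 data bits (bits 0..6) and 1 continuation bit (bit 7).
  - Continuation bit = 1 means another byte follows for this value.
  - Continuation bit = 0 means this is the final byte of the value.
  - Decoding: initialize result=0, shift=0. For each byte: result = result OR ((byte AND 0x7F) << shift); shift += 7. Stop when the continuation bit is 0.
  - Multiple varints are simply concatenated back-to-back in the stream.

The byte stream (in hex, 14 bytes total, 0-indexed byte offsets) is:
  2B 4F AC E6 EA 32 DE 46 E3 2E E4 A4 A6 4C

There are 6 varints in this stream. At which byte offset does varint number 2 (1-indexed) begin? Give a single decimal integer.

  byte[0]=0x2B cont=0 payload=0x2B=43: acc |= 43<<0 -> acc=43 shift=7 [end]
Varint 1: bytes[0:1] = 2B -> value 43 (1 byte(s))
  byte[1]=0x4F cont=0 payload=0x4F=79: acc |= 79<<0 -> acc=79 shift=7 [end]
Varint 2: bytes[1:2] = 4F -> value 79 (1 byte(s))
  byte[2]=0xAC cont=1 payload=0x2C=44: acc |= 44<<0 -> acc=44 shift=7
  byte[3]=0xE6 cont=1 payload=0x66=102: acc |= 102<<7 -> acc=13100 shift=14
  byte[4]=0xEA cont=1 payload=0x6A=106: acc |= 106<<14 -> acc=1749804 shift=21
  byte[5]=0x32 cont=0 payload=0x32=50: acc |= 50<<21 -> acc=106607404 shift=28 [end]
Varint 3: bytes[2:6] = AC E6 EA 32 -> value 106607404 (4 byte(s))
  byte[6]=0xDE cont=1 payload=0x5E=94: acc |= 94<<0 -> acc=94 shift=7
  byte[7]=0x46 cont=0 payload=0x46=70: acc |= 70<<7 -> acc=9054 shift=14 [end]
Varint 4: bytes[6:8] = DE 46 -> value 9054 (2 byte(s))
  byte[8]=0xE3 cont=1 payload=0x63=99: acc |= 99<<0 -> acc=99 shift=7
  byte[9]=0x2E cont=0 payload=0x2E=46: acc |= 46<<7 -> acc=5987 shift=14 [end]
Varint 5: bytes[8:10] = E3 2E -> value 5987 (2 byte(s))
  byte[10]=0xE4 cont=1 payload=0x64=100: acc |= 100<<0 -> acc=100 shift=7
  byte[11]=0xA4 cont=1 payload=0x24=36: acc |= 36<<7 -> acc=4708 shift=14
  byte[12]=0xA6 cont=1 payload=0x26=38: acc |= 38<<14 -> acc=627300 shift=21
  byte[13]=0x4C cont=0 payload=0x4C=76: acc |= 76<<21 -> acc=160010852 shift=28 [end]
Varint 6: bytes[10:14] = E4 A4 A6 4C -> value 160010852 (4 byte(s))

Answer: 1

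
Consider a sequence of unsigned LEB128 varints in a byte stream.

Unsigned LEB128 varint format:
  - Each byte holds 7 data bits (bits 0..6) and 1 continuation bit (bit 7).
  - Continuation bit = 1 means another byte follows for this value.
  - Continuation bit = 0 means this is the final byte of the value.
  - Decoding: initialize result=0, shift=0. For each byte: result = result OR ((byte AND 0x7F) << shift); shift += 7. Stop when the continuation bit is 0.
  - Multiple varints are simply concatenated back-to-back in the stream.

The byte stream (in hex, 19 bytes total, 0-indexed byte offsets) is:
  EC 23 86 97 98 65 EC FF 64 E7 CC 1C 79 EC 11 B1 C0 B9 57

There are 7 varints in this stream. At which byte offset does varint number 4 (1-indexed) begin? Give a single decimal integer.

Answer: 9

Derivation:
  byte[0]=0xEC cont=1 payload=0x6C=108: acc |= 108<<0 -> acc=108 shift=7
  byte[1]=0x23 cont=0 payload=0x23=35: acc |= 35<<7 -> acc=4588 shift=14 [end]
Varint 1: bytes[0:2] = EC 23 -> value 4588 (2 byte(s))
  byte[2]=0x86 cont=1 payload=0x06=6: acc |= 6<<0 -> acc=6 shift=7
  byte[3]=0x97 cont=1 payload=0x17=23: acc |= 23<<7 -> acc=2950 shift=14
  byte[4]=0x98 cont=1 payload=0x18=24: acc |= 24<<14 -> acc=396166 shift=21
  byte[5]=0x65 cont=0 payload=0x65=101: acc |= 101<<21 -> acc=212208518 shift=28 [end]
Varint 2: bytes[2:6] = 86 97 98 65 -> value 212208518 (4 byte(s))
  byte[6]=0xEC cont=1 payload=0x6C=108: acc |= 108<<0 -> acc=108 shift=7
  byte[7]=0xFF cont=1 payload=0x7F=127: acc |= 127<<7 -> acc=16364 shift=14
  byte[8]=0x64 cont=0 payload=0x64=100: acc |= 100<<14 -> acc=1654764 shift=21 [end]
Varint 3: bytes[6:9] = EC FF 64 -> value 1654764 (3 byte(s))
  byte[9]=0xE7 cont=1 payload=0x67=103: acc |= 103<<0 -> acc=103 shift=7
  byte[10]=0xCC cont=1 payload=0x4C=76: acc |= 76<<7 -> acc=9831 shift=14
  byte[11]=0x1C cont=0 payload=0x1C=28: acc |= 28<<14 -> acc=468583 shift=21 [end]
Varint 4: bytes[9:12] = E7 CC 1C -> value 468583 (3 byte(s))
  byte[12]=0x79 cont=0 payload=0x79=121: acc |= 121<<0 -> acc=121 shift=7 [end]
Varint 5: bytes[12:13] = 79 -> value 121 (1 byte(s))
  byte[13]=0xEC cont=1 payload=0x6C=108: acc |= 108<<0 -> acc=108 shift=7
  byte[14]=0x11 cont=0 payload=0x11=17: acc |= 17<<7 -> acc=2284 shift=14 [end]
Varint 6: bytes[13:15] = EC 11 -> value 2284 (2 byte(s))
  byte[15]=0xB1 cont=1 payload=0x31=49: acc |= 49<<0 -> acc=49 shift=7
  byte[16]=0xC0 cont=1 payload=0x40=64: acc |= 64<<7 -> acc=8241 shift=14
  byte[17]=0xB9 cont=1 payload=0x39=57: acc |= 57<<14 -> acc=942129 shift=21
  byte[18]=0x57 cont=0 payload=0x57=87: acc |= 87<<21 -> acc=183394353 shift=28 [end]
Varint 7: bytes[15:19] = B1 C0 B9 57 -> value 183394353 (4 byte(s))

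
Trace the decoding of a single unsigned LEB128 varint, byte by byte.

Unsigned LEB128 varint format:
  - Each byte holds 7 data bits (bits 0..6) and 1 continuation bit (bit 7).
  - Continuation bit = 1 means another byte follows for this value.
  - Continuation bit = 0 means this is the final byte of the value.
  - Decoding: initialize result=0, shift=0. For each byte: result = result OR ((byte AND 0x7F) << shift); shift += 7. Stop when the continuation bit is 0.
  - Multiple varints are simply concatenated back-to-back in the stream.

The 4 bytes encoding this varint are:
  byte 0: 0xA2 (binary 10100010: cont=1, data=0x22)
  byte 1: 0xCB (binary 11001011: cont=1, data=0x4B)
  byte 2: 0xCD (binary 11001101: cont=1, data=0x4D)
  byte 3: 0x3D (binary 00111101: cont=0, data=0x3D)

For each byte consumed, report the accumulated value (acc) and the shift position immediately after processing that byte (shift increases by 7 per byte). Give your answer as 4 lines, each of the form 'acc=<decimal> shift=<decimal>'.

Answer: acc=34 shift=7
acc=9634 shift=14
acc=1271202 shift=21
acc=129197474 shift=28

Derivation:
byte 0=0xA2: payload=0x22=34, contrib = 34<<0 = 34; acc -> 34, shift -> 7
byte 1=0xCB: payload=0x4B=75, contrib = 75<<7 = 9600; acc -> 9634, shift -> 14
byte 2=0xCD: payload=0x4D=77, contrib = 77<<14 = 1261568; acc -> 1271202, shift -> 21
byte 3=0x3D: payload=0x3D=61, contrib = 61<<21 = 127926272; acc -> 129197474, shift -> 28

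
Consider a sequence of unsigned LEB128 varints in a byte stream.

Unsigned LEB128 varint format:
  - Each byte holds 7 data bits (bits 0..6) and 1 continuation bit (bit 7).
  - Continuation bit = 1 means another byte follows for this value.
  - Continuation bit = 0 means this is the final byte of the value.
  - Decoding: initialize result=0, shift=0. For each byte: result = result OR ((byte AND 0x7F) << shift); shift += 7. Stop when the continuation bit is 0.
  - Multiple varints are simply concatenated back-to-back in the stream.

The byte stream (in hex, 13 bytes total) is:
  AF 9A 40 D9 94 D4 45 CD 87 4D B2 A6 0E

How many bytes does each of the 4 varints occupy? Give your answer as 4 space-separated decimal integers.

Answer: 3 4 3 3

Derivation:
  byte[0]=0xAF cont=1 payload=0x2F=47: acc |= 47<<0 -> acc=47 shift=7
  byte[1]=0x9A cont=1 payload=0x1A=26: acc |= 26<<7 -> acc=3375 shift=14
  byte[2]=0x40 cont=0 payload=0x40=64: acc |= 64<<14 -> acc=1051951 shift=21 [end]
Varint 1: bytes[0:3] = AF 9A 40 -> value 1051951 (3 byte(s))
  byte[3]=0xD9 cont=1 payload=0x59=89: acc |= 89<<0 -> acc=89 shift=7
  byte[4]=0x94 cont=1 payload=0x14=20: acc |= 20<<7 -> acc=2649 shift=14
  byte[5]=0xD4 cont=1 payload=0x54=84: acc |= 84<<14 -> acc=1378905 shift=21
  byte[6]=0x45 cont=0 payload=0x45=69: acc |= 69<<21 -> acc=146082393 shift=28 [end]
Varint 2: bytes[3:7] = D9 94 D4 45 -> value 146082393 (4 byte(s))
  byte[7]=0xCD cont=1 payload=0x4D=77: acc |= 77<<0 -> acc=77 shift=7
  byte[8]=0x87 cont=1 payload=0x07=7: acc |= 7<<7 -> acc=973 shift=14
  byte[9]=0x4D cont=0 payload=0x4D=77: acc |= 77<<14 -> acc=1262541 shift=21 [end]
Varint 3: bytes[7:10] = CD 87 4D -> value 1262541 (3 byte(s))
  byte[10]=0xB2 cont=1 payload=0x32=50: acc |= 50<<0 -> acc=50 shift=7
  byte[11]=0xA6 cont=1 payload=0x26=38: acc |= 38<<7 -> acc=4914 shift=14
  byte[12]=0x0E cont=0 payload=0x0E=14: acc |= 14<<14 -> acc=234290 shift=21 [end]
Varint 4: bytes[10:13] = B2 A6 0E -> value 234290 (3 byte(s))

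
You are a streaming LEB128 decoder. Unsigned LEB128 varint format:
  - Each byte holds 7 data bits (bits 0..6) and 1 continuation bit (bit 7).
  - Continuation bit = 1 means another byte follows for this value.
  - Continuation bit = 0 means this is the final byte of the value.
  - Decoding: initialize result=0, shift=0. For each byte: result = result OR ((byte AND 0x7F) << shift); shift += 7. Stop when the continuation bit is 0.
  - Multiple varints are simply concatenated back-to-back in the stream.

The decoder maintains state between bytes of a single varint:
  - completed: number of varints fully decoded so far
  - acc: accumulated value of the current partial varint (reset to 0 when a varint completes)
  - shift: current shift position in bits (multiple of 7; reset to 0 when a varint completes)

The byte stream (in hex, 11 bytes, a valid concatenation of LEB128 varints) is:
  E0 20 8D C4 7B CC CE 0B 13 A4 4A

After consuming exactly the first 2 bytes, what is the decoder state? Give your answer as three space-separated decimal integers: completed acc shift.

Answer: 1 0 0

Derivation:
byte[0]=0xE0 cont=1 payload=0x60: acc |= 96<<0 -> completed=0 acc=96 shift=7
byte[1]=0x20 cont=0 payload=0x20: varint #1 complete (value=4192); reset -> completed=1 acc=0 shift=0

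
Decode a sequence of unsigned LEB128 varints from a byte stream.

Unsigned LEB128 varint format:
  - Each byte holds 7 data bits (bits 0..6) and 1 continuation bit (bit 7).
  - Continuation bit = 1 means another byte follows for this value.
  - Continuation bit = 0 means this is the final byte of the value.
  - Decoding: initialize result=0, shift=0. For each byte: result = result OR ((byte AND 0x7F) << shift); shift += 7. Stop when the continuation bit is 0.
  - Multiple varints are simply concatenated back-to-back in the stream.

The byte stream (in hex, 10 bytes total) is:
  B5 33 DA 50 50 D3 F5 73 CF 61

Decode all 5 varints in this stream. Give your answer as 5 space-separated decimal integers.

Answer: 6581 10330 80 1899219 12495

Derivation:
  byte[0]=0xB5 cont=1 payload=0x35=53: acc |= 53<<0 -> acc=53 shift=7
  byte[1]=0x33 cont=0 payload=0x33=51: acc |= 51<<7 -> acc=6581 shift=14 [end]
Varint 1: bytes[0:2] = B5 33 -> value 6581 (2 byte(s))
  byte[2]=0xDA cont=1 payload=0x5A=90: acc |= 90<<0 -> acc=90 shift=7
  byte[3]=0x50 cont=0 payload=0x50=80: acc |= 80<<7 -> acc=10330 shift=14 [end]
Varint 2: bytes[2:4] = DA 50 -> value 10330 (2 byte(s))
  byte[4]=0x50 cont=0 payload=0x50=80: acc |= 80<<0 -> acc=80 shift=7 [end]
Varint 3: bytes[4:5] = 50 -> value 80 (1 byte(s))
  byte[5]=0xD3 cont=1 payload=0x53=83: acc |= 83<<0 -> acc=83 shift=7
  byte[6]=0xF5 cont=1 payload=0x75=117: acc |= 117<<7 -> acc=15059 shift=14
  byte[7]=0x73 cont=0 payload=0x73=115: acc |= 115<<14 -> acc=1899219 shift=21 [end]
Varint 4: bytes[5:8] = D3 F5 73 -> value 1899219 (3 byte(s))
  byte[8]=0xCF cont=1 payload=0x4F=79: acc |= 79<<0 -> acc=79 shift=7
  byte[9]=0x61 cont=0 payload=0x61=97: acc |= 97<<7 -> acc=12495 shift=14 [end]
Varint 5: bytes[8:10] = CF 61 -> value 12495 (2 byte(s))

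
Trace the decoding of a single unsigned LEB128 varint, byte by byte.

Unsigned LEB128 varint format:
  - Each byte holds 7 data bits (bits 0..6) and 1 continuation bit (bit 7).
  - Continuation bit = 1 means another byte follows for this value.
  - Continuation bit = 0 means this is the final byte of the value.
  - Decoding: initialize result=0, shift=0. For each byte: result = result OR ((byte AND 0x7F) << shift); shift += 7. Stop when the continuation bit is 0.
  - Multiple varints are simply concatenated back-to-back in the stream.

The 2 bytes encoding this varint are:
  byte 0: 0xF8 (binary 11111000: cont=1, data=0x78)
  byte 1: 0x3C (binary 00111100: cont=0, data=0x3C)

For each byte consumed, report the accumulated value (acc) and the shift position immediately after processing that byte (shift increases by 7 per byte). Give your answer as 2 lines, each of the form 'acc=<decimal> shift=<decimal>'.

byte 0=0xF8: payload=0x78=120, contrib = 120<<0 = 120; acc -> 120, shift -> 7
byte 1=0x3C: payload=0x3C=60, contrib = 60<<7 = 7680; acc -> 7800, shift -> 14

Answer: acc=120 shift=7
acc=7800 shift=14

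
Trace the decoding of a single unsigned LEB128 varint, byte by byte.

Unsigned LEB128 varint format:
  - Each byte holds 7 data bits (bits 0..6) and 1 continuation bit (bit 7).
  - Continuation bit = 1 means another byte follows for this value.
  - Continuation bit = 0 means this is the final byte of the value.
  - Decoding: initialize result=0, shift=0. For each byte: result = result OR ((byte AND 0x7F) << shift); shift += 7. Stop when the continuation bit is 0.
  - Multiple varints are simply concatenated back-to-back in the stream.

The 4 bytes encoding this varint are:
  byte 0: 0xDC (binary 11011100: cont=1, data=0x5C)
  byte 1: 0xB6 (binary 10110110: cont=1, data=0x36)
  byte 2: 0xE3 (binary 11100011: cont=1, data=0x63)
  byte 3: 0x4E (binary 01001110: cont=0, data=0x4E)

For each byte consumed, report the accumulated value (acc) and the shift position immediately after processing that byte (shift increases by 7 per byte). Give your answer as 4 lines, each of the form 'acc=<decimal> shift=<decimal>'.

byte 0=0xDC: payload=0x5C=92, contrib = 92<<0 = 92; acc -> 92, shift -> 7
byte 1=0xB6: payload=0x36=54, contrib = 54<<7 = 6912; acc -> 7004, shift -> 14
byte 2=0xE3: payload=0x63=99, contrib = 99<<14 = 1622016; acc -> 1629020, shift -> 21
byte 3=0x4E: payload=0x4E=78, contrib = 78<<21 = 163577856; acc -> 165206876, shift -> 28

Answer: acc=92 shift=7
acc=7004 shift=14
acc=1629020 shift=21
acc=165206876 shift=28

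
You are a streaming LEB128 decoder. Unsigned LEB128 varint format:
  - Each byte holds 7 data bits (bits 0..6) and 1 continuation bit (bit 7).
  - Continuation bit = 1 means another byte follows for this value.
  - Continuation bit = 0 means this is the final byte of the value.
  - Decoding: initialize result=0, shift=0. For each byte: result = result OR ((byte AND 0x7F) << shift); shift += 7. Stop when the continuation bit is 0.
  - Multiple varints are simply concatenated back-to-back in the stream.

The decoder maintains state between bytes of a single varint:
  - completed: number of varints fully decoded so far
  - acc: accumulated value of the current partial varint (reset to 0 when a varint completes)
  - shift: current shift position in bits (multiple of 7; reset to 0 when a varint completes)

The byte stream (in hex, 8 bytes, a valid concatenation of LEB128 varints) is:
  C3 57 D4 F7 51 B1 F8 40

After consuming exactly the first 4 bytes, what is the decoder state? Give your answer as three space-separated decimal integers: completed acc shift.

Answer: 1 15316 14

Derivation:
byte[0]=0xC3 cont=1 payload=0x43: acc |= 67<<0 -> completed=0 acc=67 shift=7
byte[1]=0x57 cont=0 payload=0x57: varint #1 complete (value=11203); reset -> completed=1 acc=0 shift=0
byte[2]=0xD4 cont=1 payload=0x54: acc |= 84<<0 -> completed=1 acc=84 shift=7
byte[3]=0xF7 cont=1 payload=0x77: acc |= 119<<7 -> completed=1 acc=15316 shift=14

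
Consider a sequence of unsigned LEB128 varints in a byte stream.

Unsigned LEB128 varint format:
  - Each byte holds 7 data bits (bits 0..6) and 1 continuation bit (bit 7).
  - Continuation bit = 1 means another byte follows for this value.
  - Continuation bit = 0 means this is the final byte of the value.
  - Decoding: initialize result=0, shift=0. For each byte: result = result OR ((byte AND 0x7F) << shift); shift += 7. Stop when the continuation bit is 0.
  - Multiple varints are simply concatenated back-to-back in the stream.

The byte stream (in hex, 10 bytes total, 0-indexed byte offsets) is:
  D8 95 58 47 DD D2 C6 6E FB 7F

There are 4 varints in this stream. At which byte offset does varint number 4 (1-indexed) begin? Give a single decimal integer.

  byte[0]=0xD8 cont=1 payload=0x58=88: acc |= 88<<0 -> acc=88 shift=7
  byte[1]=0x95 cont=1 payload=0x15=21: acc |= 21<<7 -> acc=2776 shift=14
  byte[2]=0x58 cont=0 payload=0x58=88: acc |= 88<<14 -> acc=1444568 shift=21 [end]
Varint 1: bytes[0:3] = D8 95 58 -> value 1444568 (3 byte(s))
  byte[3]=0x47 cont=0 payload=0x47=71: acc |= 71<<0 -> acc=71 shift=7 [end]
Varint 2: bytes[3:4] = 47 -> value 71 (1 byte(s))
  byte[4]=0xDD cont=1 payload=0x5D=93: acc |= 93<<0 -> acc=93 shift=7
  byte[5]=0xD2 cont=1 payload=0x52=82: acc |= 82<<7 -> acc=10589 shift=14
  byte[6]=0xC6 cont=1 payload=0x46=70: acc |= 70<<14 -> acc=1157469 shift=21
  byte[7]=0x6E cont=0 payload=0x6E=110: acc |= 110<<21 -> acc=231844189 shift=28 [end]
Varint 3: bytes[4:8] = DD D2 C6 6E -> value 231844189 (4 byte(s))
  byte[8]=0xFB cont=1 payload=0x7B=123: acc |= 123<<0 -> acc=123 shift=7
  byte[9]=0x7F cont=0 payload=0x7F=127: acc |= 127<<7 -> acc=16379 shift=14 [end]
Varint 4: bytes[8:10] = FB 7F -> value 16379 (2 byte(s))

Answer: 8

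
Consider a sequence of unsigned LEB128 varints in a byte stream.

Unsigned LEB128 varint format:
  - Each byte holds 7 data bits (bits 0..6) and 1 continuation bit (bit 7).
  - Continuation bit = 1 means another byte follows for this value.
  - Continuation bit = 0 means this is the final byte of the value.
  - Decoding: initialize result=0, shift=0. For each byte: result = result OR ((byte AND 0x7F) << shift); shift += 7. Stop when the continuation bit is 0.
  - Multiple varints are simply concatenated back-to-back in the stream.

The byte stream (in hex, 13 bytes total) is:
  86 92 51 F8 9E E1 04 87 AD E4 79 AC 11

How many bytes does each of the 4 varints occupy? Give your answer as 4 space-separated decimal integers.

  byte[0]=0x86 cont=1 payload=0x06=6: acc |= 6<<0 -> acc=6 shift=7
  byte[1]=0x92 cont=1 payload=0x12=18: acc |= 18<<7 -> acc=2310 shift=14
  byte[2]=0x51 cont=0 payload=0x51=81: acc |= 81<<14 -> acc=1329414 shift=21 [end]
Varint 1: bytes[0:3] = 86 92 51 -> value 1329414 (3 byte(s))
  byte[3]=0xF8 cont=1 payload=0x78=120: acc |= 120<<0 -> acc=120 shift=7
  byte[4]=0x9E cont=1 payload=0x1E=30: acc |= 30<<7 -> acc=3960 shift=14
  byte[5]=0xE1 cont=1 payload=0x61=97: acc |= 97<<14 -> acc=1593208 shift=21
  byte[6]=0x04 cont=0 payload=0x04=4: acc |= 4<<21 -> acc=9981816 shift=28 [end]
Varint 2: bytes[3:7] = F8 9E E1 04 -> value 9981816 (4 byte(s))
  byte[7]=0x87 cont=1 payload=0x07=7: acc |= 7<<0 -> acc=7 shift=7
  byte[8]=0xAD cont=1 payload=0x2D=45: acc |= 45<<7 -> acc=5767 shift=14
  byte[9]=0xE4 cont=1 payload=0x64=100: acc |= 100<<14 -> acc=1644167 shift=21
  byte[10]=0x79 cont=0 payload=0x79=121: acc |= 121<<21 -> acc=255399559 shift=28 [end]
Varint 3: bytes[7:11] = 87 AD E4 79 -> value 255399559 (4 byte(s))
  byte[11]=0xAC cont=1 payload=0x2C=44: acc |= 44<<0 -> acc=44 shift=7
  byte[12]=0x11 cont=0 payload=0x11=17: acc |= 17<<7 -> acc=2220 shift=14 [end]
Varint 4: bytes[11:13] = AC 11 -> value 2220 (2 byte(s))

Answer: 3 4 4 2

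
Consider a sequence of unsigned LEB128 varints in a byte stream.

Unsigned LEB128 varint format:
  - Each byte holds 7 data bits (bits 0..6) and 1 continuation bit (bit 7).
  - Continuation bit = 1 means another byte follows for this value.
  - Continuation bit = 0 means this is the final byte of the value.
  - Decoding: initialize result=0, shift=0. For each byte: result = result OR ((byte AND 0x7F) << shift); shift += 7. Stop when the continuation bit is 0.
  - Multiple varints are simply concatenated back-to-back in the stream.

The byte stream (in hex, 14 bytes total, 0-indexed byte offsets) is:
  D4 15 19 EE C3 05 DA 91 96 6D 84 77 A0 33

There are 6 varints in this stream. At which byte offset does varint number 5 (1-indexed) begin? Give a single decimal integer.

  byte[0]=0xD4 cont=1 payload=0x54=84: acc |= 84<<0 -> acc=84 shift=7
  byte[1]=0x15 cont=0 payload=0x15=21: acc |= 21<<7 -> acc=2772 shift=14 [end]
Varint 1: bytes[0:2] = D4 15 -> value 2772 (2 byte(s))
  byte[2]=0x19 cont=0 payload=0x19=25: acc |= 25<<0 -> acc=25 shift=7 [end]
Varint 2: bytes[2:3] = 19 -> value 25 (1 byte(s))
  byte[3]=0xEE cont=1 payload=0x6E=110: acc |= 110<<0 -> acc=110 shift=7
  byte[4]=0xC3 cont=1 payload=0x43=67: acc |= 67<<7 -> acc=8686 shift=14
  byte[5]=0x05 cont=0 payload=0x05=5: acc |= 5<<14 -> acc=90606 shift=21 [end]
Varint 3: bytes[3:6] = EE C3 05 -> value 90606 (3 byte(s))
  byte[6]=0xDA cont=1 payload=0x5A=90: acc |= 90<<0 -> acc=90 shift=7
  byte[7]=0x91 cont=1 payload=0x11=17: acc |= 17<<7 -> acc=2266 shift=14
  byte[8]=0x96 cont=1 payload=0x16=22: acc |= 22<<14 -> acc=362714 shift=21
  byte[9]=0x6D cont=0 payload=0x6D=109: acc |= 109<<21 -> acc=228952282 shift=28 [end]
Varint 4: bytes[6:10] = DA 91 96 6D -> value 228952282 (4 byte(s))
  byte[10]=0x84 cont=1 payload=0x04=4: acc |= 4<<0 -> acc=4 shift=7
  byte[11]=0x77 cont=0 payload=0x77=119: acc |= 119<<7 -> acc=15236 shift=14 [end]
Varint 5: bytes[10:12] = 84 77 -> value 15236 (2 byte(s))
  byte[12]=0xA0 cont=1 payload=0x20=32: acc |= 32<<0 -> acc=32 shift=7
  byte[13]=0x33 cont=0 payload=0x33=51: acc |= 51<<7 -> acc=6560 shift=14 [end]
Varint 6: bytes[12:14] = A0 33 -> value 6560 (2 byte(s))

Answer: 10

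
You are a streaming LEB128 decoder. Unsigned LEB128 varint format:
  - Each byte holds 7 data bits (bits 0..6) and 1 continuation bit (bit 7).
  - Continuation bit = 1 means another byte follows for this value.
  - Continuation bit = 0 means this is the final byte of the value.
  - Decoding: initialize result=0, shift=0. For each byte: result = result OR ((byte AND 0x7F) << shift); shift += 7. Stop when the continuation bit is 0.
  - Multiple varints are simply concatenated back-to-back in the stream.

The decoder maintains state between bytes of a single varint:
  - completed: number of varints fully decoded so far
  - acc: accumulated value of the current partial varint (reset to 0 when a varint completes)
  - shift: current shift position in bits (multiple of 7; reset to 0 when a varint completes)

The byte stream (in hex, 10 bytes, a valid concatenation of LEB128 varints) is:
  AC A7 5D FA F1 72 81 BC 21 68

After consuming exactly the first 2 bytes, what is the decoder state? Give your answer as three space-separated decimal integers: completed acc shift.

byte[0]=0xAC cont=1 payload=0x2C: acc |= 44<<0 -> completed=0 acc=44 shift=7
byte[1]=0xA7 cont=1 payload=0x27: acc |= 39<<7 -> completed=0 acc=5036 shift=14

Answer: 0 5036 14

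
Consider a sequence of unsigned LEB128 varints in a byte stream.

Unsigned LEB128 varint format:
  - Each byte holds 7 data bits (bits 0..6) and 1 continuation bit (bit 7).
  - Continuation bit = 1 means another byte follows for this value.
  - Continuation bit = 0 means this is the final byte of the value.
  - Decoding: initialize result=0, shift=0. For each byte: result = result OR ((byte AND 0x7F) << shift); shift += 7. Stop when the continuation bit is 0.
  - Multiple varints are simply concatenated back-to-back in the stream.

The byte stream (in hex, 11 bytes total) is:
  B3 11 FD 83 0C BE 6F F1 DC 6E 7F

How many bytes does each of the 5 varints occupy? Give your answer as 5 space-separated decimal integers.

Answer: 2 3 2 3 1

Derivation:
  byte[0]=0xB3 cont=1 payload=0x33=51: acc |= 51<<0 -> acc=51 shift=7
  byte[1]=0x11 cont=0 payload=0x11=17: acc |= 17<<7 -> acc=2227 shift=14 [end]
Varint 1: bytes[0:2] = B3 11 -> value 2227 (2 byte(s))
  byte[2]=0xFD cont=1 payload=0x7D=125: acc |= 125<<0 -> acc=125 shift=7
  byte[3]=0x83 cont=1 payload=0x03=3: acc |= 3<<7 -> acc=509 shift=14
  byte[4]=0x0C cont=0 payload=0x0C=12: acc |= 12<<14 -> acc=197117 shift=21 [end]
Varint 2: bytes[2:5] = FD 83 0C -> value 197117 (3 byte(s))
  byte[5]=0xBE cont=1 payload=0x3E=62: acc |= 62<<0 -> acc=62 shift=7
  byte[6]=0x6F cont=0 payload=0x6F=111: acc |= 111<<7 -> acc=14270 shift=14 [end]
Varint 3: bytes[5:7] = BE 6F -> value 14270 (2 byte(s))
  byte[7]=0xF1 cont=1 payload=0x71=113: acc |= 113<<0 -> acc=113 shift=7
  byte[8]=0xDC cont=1 payload=0x5C=92: acc |= 92<<7 -> acc=11889 shift=14
  byte[9]=0x6E cont=0 payload=0x6E=110: acc |= 110<<14 -> acc=1814129 shift=21 [end]
Varint 4: bytes[7:10] = F1 DC 6E -> value 1814129 (3 byte(s))
  byte[10]=0x7F cont=0 payload=0x7F=127: acc |= 127<<0 -> acc=127 shift=7 [end]
Varint 5: bytes[10:11] = 7F -> value 127 (1 byte(s))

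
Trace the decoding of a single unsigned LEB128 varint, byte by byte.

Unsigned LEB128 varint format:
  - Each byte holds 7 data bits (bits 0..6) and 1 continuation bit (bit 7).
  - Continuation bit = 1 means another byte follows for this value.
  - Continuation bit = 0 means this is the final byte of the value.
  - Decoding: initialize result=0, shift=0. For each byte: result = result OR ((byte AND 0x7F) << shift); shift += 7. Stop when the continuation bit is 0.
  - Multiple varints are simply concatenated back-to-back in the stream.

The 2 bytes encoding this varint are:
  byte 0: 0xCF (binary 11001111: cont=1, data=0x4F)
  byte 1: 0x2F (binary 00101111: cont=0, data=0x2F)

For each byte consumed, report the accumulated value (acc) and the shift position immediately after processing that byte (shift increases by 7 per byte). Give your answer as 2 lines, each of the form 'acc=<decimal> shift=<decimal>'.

byte 0=0xCF: payload=0x4F=79, contrib = 79<<0 = 79; acc -> 79, shift -> 7
byte 1=0x2F: payload=0x2F=47, contrib = 47<<7 = 6016; acc -> 6095, shift -> 14

Answer: acc=79 shift=7
acc=6095 shift=14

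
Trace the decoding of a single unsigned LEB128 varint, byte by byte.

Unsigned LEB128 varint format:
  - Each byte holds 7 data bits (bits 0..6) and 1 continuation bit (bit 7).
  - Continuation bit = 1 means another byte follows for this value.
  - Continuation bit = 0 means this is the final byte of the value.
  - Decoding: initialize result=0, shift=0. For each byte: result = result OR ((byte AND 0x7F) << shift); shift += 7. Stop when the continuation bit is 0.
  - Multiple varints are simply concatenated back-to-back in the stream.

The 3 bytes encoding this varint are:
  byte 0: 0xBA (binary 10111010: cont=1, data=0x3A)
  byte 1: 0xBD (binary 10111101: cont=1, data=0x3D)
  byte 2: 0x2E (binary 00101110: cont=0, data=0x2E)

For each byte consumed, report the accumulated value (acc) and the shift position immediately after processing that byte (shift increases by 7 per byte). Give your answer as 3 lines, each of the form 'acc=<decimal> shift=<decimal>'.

Answer: acc=58 shift=7
acc=7866 shift=14
acc=761530 shift=21

Derivation:
byte 0=0xBA: payload=0x3A=58, contrib = 58<<0 = 58; acc -> 58, shift -> 7
byte 1=0xBD: payload=0x3D=61, contrib = 61<<7 = 7808; acc -> 7866, shift -> 14
byte 2=0x2E: payload=0x2E=46, contrib = 46<<14 = 753664; acc -> 761530, shift -> 21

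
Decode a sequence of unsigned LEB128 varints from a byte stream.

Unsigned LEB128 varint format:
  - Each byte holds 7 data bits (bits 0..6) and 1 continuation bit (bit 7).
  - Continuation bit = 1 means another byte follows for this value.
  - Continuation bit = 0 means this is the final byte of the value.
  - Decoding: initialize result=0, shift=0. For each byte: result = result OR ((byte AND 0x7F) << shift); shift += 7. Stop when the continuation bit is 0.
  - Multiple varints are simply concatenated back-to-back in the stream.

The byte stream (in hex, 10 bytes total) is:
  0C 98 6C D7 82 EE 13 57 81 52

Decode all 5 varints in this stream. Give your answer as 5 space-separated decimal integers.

  byte[0]=0x0C cont=0 payload=0x0C=12: acc |= 12<<0 -> acc=12 shift=7 [end]
Varint 1: bytes[0:1] = 0C -> value 12 (1 byte(s))
  byte[1]=0x98 cont=1 payload=0x18=24: acc |= 24<<0 -> acc=24 shift=7
  byte[2]=0x6C cont=0 payload=0x6C=108: acc |= 108<<7 -> acc=13848 shift=14 [end]
Varint 2: bytes[1:3] = 98 6C -> value 13848 (2 byte(s))
  byte[3]=0xD7 cont=1 payload=0x57=87: acc |= 87<<0 -> acc=87 shift=7
  byte[4]=0x82 cont=1 payload=0x02=2: acc |= 2<<7 -> acc=343 shift=14
  byte[5]=0xEE cont=1 payload=0x6E=110: acc |= 110<<14 -> acc=1802583 shift=21
  byte[6]=0x13 cont=0 payload=0x13=19: acc |= 19<<21 -> acc=41648471 shift=28 [end]
Varint 3: bytes[3:7] = D7 82 EE 13 -> value 41648471 (4 byte(s))
  byte[7]=0x57 cont=0 payload=0x57=87: acc |= 87<<0 -> acc=87 shift=7 [end]
Varint 4: bytes[7:8] = 57 -> value 87 (1 byte(s))
  byte[8]=0x81 cont=1 payload=0x01=1: acc |= 1<<0 -> acc=1 shift=7
  byte[9]=0x52 cont=0 payload=0x52=82: acc |= 82<<7 -> acc=10497 shift=14 [end]
Varint 5: bytes[8:10] = 81 52 -> value 10497 (2 byte(s))

Answer: 12 13848 41648471 87 10497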